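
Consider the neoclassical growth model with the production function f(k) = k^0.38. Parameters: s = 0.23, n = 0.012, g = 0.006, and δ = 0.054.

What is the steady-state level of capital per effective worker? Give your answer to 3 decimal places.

In steady state, investment equals break-even investment: s·k^α = (n + g + δ)·k.
Rearranging, k^(1−α) = s / (n + g + δ).
k^0.62 = 0.23 / (0.012 + 0.006 + 0.054) = 0.23 / 0.072 = 3.1944
k* = 3.1944^(1/0.62) ≈ 6.5093

k* ≈ 6.509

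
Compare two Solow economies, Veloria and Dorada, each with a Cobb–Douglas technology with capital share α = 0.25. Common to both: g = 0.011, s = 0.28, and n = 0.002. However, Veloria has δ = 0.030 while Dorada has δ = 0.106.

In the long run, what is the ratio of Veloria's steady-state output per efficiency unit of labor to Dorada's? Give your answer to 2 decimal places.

Steady-state y* = [s/(n + g + δ)]^(α/(1−α)), so the ratio is [ (s_V/(n + g + δ)_V) / (s_D/(n + g + δ)_D) ]^0.3333.
s_V/(n + g + δ)_V = 0.28/0.043 = 6.5116; s_D/(n + g + δ)_D = 0.28/0.119 = 2.3529.
Ratio = (6.5116/2.3529)^0.3333 = 2.7675^0.3333 ≈ 1.4039

ratio ≈ 1.40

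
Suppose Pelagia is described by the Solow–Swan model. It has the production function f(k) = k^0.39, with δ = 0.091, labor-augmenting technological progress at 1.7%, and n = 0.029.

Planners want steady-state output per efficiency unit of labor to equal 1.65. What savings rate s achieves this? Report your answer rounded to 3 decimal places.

In steady state, investment equals break-even investment: s·k^α = (n + g + δ)·k.
Since y* = [s/(n + g + δ)]^(α/(1−α)), we have s/(n + g + δ) = (y*)^((1−α)/α) = 1.65^1.5641 = 2.1886.
Therefore s = 2.1886 × (n + g + δ) = 2.1886 × 0.137 = 0.2998.

s ≈ 0.300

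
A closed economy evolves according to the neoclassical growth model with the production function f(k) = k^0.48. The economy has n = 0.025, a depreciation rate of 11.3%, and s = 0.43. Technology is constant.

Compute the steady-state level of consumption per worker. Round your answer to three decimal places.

c* ≈ 1.627

In steady state, investment equals break-even investment: s·k^α = (n + δ)·k.
Dividing both sides by k: k^(1−α) = s / (n + δ).
k^0.52 = 0.43 / (0.025 + 0.113) = 0.43 / 0.138 = 3.1159
k* = 3.1159^(1/0.52) ≈ 8.8961
y* = (k*)^α = 8.8961^0.48 ≈ 2.8551
c* = (1 − s)·y* = (1 − 0.43) × 2.8551 ≈ 1.6274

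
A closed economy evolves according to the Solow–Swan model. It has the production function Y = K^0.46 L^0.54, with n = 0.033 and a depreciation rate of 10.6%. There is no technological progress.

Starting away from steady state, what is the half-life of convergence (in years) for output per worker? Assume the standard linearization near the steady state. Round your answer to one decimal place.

half-life ≈ 9.2 years

Near the steady state the convergence rate is λ = (1 − α)(n + δ).
λ = (1 − 0.46) × 0.139 = 0.54 × 0.139 = 0.07506
Half-life = ln 2 / λ = 0.6931 / 0.07506 ≈ 9.23 years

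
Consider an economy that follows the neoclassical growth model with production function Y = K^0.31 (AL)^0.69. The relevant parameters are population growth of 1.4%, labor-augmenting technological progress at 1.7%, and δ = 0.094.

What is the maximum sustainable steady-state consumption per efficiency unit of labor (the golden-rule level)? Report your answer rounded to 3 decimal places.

At the golden rule, f'(k) = n + g + δ, so α·k^(α−1) = n + g + δ and k_gold = (α/(n + g + δ))^(1/(1−α)).
k_gold = (0.31/0.125)^(1/0.69) = 2.4800^1.4493 ≈ 3.7297
c_gold = f(k_gold) − (n + g + δ)·k_gold = 1.5039 − 0.125×3.7297 ≈ 1.0377

c_gold ≈ 1.038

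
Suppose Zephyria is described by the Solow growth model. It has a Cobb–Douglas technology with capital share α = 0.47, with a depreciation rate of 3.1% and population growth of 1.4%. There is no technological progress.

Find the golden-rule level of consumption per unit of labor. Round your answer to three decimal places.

c_gold ≈ 4.244

At the golden rule, f'(k) = n + δ, so α·k^(α−1) = n + δ and k_gold = (α/(n + δ))^(1/(1−α)).
k_gold = (0.47/0.045)^(1/0.53) = 10.4444^1.8868 ≈ 83.6430
c_gold = f(k_gold) − (n + δ)·k_gold = 8.0083 − 0.045×83.6430 ≈ 4.2444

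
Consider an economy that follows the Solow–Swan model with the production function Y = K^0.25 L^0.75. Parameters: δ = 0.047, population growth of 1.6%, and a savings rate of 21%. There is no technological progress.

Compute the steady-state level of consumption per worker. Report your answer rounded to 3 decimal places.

c* = 1.180

Steady state requires s·f(k) = (n + δ)·k, i.e. s·k^α = (n + δ)·k.
Rearranging, k^(1−α) = s / (n + δ).
k^0.75 = 0.21 / (0.016 + 0.047) = 0.21 / 0.063 = 3.3333
k* = 3.3333^(1/0.75) ≈ 4.9793
y* = (k*)^α = 4.9793^0.25 ≈ 1.4938
c* = (1 − s)·y* = (1 − 0.21) × 1.4938 ≈ 1.1801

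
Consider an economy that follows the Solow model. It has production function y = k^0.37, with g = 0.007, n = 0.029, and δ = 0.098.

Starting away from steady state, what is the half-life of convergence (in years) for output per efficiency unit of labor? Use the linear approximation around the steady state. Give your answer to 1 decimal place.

about 8.2 years

Near the steady state the convergence rate is λ = (1 − α)(n + g + δ).
λ = (1 − 0.37) × 0.134 = 0.63 × 0.134 = 0.08442
Half-life = ln 2 / λ = 0.6931 / 0.08442 ≈ 8.21 years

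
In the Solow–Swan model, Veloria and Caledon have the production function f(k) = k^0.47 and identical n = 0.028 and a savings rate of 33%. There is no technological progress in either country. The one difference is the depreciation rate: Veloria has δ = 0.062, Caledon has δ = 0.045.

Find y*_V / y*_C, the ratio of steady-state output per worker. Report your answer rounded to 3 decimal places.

y*_V / y*_C ≈ 0.831

Steady-state y* = [s/(n + δ)]^(α/(1−α)), so the ratio is [ (s_V/(n + δ)_V) / (s_C/(n + δ)_C) ]^0.8868.
s_V/(n + δ)_V = 0.33/0.090 = 3.6667; s_C/(n + δ)_C = 0.33/0.073 = 4.5205.
Ratio = (3.6667/4.5205)^0.8868 = 0.8111^0.8868 ≈ 0.8306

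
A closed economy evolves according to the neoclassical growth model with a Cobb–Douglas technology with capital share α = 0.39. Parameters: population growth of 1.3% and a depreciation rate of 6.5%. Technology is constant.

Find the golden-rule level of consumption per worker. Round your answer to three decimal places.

c_gold ≈ 1.707

At the golden rule, f'(k) = n + δ, so α·k^(α−1) = n + δ and k_gold = (α/(n + δ))^(1/(1−α)).
k_gold = (0.39/0.078)^(1/0.61) = 5.0000^1.6393 ≈ 13.9901
c_gold = f(k_gold) − (n + δ)·k_gold = 2.7981 − 0.078×13.9901 ≈ 1.7069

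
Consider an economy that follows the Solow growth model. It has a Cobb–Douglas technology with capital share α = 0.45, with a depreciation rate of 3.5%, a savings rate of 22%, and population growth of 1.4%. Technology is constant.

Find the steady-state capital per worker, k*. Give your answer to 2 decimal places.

At the steady state, Δk = 0, so s·k^α = (n + δ)·k.
Dividing both sides by k: k^(1−α) = s / (n + δ).
k^0.55 = 0.22 / (0.014 + 0.035) = 0.22 / 0.049 = 4.4898
k* = 4.4898^(1/0.55) ≈ 15.3415

k* ≈ 15.34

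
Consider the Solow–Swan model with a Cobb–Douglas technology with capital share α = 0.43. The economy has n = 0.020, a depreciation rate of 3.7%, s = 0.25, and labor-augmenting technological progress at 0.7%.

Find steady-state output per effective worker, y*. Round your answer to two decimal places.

In steady state, investment equals break-even investment: s·k^α = (n + g + δ)·k.
Dividing both sides by k: k^(1−α) = s / (n + g + δ).
k^0.57 = 0.25 / (0.020 + 0.007 + 0.037) = 0.25 / 0.064 = 3.9063
k* = 3.9063^(1/0.57) ≈ 10.9191
y* = (k*)^α = 10.9191^0.43 ≈ 2.7952

y* = 2.80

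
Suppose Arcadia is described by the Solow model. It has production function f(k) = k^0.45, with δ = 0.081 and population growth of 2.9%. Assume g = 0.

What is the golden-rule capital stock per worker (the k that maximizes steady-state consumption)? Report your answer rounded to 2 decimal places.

k_gold ≈ 12.95

The golden rule sets f'(k) = n + δ, i.e. α·k^(α−1) = n + δ.
So k^(1−α) = α / (n + δ) = 0.45 / 0.110 = 4.0909.
k_gold = 4.0909^(1/0.55) ≈ 12.9538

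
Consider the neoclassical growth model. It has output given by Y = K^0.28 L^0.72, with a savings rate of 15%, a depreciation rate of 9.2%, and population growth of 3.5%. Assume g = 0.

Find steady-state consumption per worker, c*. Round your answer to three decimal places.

c* = 0.907

At the steady state, Δk = 0, so s·k^α = (n + δ)·k.
Dividing both sides by k: k^(1−α) = s / (n + δ).
k^0.72 = 0.15 / (0.035 + 0.092) = 0.15 / 0.127 = 1.1811
k* = 1.1811^(1/0.72) ≈ 1.2601
y* = (k*)^α = 1.2601^0.28 ≈ 1.0669
c* = (1 − s)·y* = (1 − 0.15) × 1.0669 ≈ 0.9069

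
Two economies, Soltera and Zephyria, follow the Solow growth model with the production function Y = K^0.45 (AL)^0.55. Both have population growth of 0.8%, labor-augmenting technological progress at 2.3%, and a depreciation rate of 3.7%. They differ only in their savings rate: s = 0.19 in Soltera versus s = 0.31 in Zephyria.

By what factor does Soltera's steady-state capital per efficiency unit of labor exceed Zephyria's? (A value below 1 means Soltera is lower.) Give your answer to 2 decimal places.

Steady-state k* = [s/(n + g + δ)]^(1/(1−α)), so the ratio is [ (s_S/(n + g + δ)_S) / (s_Z/(n + g + δ)_Z) ]^1.8182.
s_S/(n + g + δ)_S = 0.19/0.068 = 2.7941; s_Z/(n + g + δ)_Z = 0.31/0.068 = 4.5588.
Ratio = (2.7941/4.5588)^1.8182 = 0.6129^1.8182 ≈ 0.4106

ratio ≈ 0.41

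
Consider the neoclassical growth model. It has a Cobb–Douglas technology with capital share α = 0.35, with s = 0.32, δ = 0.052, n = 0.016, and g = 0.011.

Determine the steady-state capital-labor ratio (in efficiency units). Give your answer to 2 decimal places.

Steady state requires s·f(k) = (n + g + δ)·k, i.e. s·k^α = (n + g + δ)·k.
Rearranging, k^(1−α) = s / (n + g + δ).
k^0.65 = 0.32 / (0.016 + 0.011 + 0.052) = 0.32 / 0.079 = 4.0506
k* = 4.0506^(1/0.65) ≈ 8.6029

k* ≈ 8.60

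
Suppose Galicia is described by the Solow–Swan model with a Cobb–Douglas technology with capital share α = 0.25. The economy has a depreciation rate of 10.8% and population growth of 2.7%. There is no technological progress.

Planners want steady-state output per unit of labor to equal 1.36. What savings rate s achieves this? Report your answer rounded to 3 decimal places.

In steady state, investment equals break-even investment: s·k^α = (n + δ)·k.
Since y* = [s/(n + δ)]^(α/(1−α)), we have s/(n + δ) = (y*)^((1−α)/α) = 1.36^3 = 2.5155.
Therefore s = 2.5155 × (n + δ) = 2.5155 × 0.135 = 0.3396.

s ≈ 0.340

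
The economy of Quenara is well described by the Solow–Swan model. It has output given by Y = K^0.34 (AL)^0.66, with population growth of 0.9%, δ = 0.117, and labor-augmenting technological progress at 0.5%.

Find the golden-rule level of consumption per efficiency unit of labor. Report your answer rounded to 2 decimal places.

At the golden rule, f'(k) = n + g + δ, so α·k^(α−1) = n + g + δ and k_gold = (α/(n + g + δ))^(1/(1−α)).
k_gold = (0.34/0.131)^(1/0.66) = 2.5954^1.5152 ≈ 4.2423
c_gold = f(k_gold) − (n + g + δ)·k_gold = 1.6345 − 0.131×4.2423 ≈ 1.0788

c_gold ≈ 1.08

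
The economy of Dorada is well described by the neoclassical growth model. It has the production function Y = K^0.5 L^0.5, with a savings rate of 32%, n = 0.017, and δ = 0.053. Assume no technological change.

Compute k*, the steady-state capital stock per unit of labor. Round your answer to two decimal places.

In steady state, investment equals break-even investment: s·k^α = (n + δ)·k.
Dividing both sides by k: k^(1−α) = s / (n + δ).
k^0.5 = 0.32 / (0.017 + 0.053) = 0.32 / 0.070 = 4.5714
k* = 4.5714^(1/0.5) ≈ 20.8977

k* ≈ 20.90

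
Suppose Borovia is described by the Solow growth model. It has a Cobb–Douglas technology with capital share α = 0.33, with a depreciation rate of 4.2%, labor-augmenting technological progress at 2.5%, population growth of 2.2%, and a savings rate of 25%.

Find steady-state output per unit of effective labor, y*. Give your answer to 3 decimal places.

In steady state, investment equals break-even investment: s·k^α = (n + g + δ)·k.
Rearranging, k^(1−α) = s / (n + g + δ).
k^0.67 = 0.25 / (0.022 + 0.025 + 0.042) = 0.25 / 0.089 = 2.8090
k* = 2.8090^(1/0.67) ≈ 4.6718
y* = (k*)^α = 4.6718^0.33 ≈ 1.6631

y* = 1.663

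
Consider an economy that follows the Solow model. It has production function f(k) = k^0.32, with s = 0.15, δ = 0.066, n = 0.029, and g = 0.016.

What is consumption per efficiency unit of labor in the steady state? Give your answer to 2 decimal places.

At the steady state, Δk = 0, so s·k^α = (n + g + δ)·k.
Rearranging, k^(1−α) = s / (n + g + δ).
k^0.68 = 0.15 / (0.029 + 0.016 + 0.066) = 0.15 / 0.111 = 1.3514
k* = 1.3514^(1/0.68) ≈ 1.5571
y* = (k*)^α = 1.5571^0.32 ≈ 1.1522
c* = (1 − s)·y* = (1 − 0.15) × 1.1522 ≈ 0.9794

c* ≈ 0.98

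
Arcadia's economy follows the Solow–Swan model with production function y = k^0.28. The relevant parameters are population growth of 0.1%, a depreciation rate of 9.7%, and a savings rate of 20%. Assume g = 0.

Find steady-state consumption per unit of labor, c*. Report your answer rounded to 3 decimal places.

c* ≈ 1.056

Steady state requires s·f(k) = (n + δ)·k, i.e. s·k^α = (n + δ)·k.
Dividing both sides by k: k^(1−α) = s / (n + δ).
k^0.72 = 0.20 / (0.001 + 0.097) = 0.20 / 0.098 = 2.0408
k* = 2.0408^(1/0.72) ≈ 2.6933
y* = (k*)^α = 2.6933^0.28 ≈ 1.3197
c* = (1 − s)·y* = (1 − 0.20) × 1.3197 ≈ 1.0558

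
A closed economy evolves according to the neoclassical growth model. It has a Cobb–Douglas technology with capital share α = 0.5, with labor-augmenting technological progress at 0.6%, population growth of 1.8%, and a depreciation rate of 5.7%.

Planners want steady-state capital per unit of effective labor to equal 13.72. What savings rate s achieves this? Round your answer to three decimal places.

s ≈ 0.300

In steady state, investment equals break-even investment: s·k^α = (n + g + δ)·k.
So s / (n + g + δ) = (k*)^(1−α) = 13.72^0.5 = 3.7041.
Therefore s = 3.7041 × (n + g + δ) = 3.7041 × 0.081 = 0.3000.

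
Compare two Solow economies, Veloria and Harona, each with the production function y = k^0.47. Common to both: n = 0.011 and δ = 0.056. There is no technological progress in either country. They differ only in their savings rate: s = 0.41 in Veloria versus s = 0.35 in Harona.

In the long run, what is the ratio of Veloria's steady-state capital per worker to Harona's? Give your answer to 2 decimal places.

k*_V / k*_H ≈ 1.35

Steady-state k* = [s/(n + δ)]^(1/(1−α)), so the ratio is [ (s_V/(n + δ)_V) / (s_H/(n + δ)_H) ]^1.8868.
s_V/(n + δ)_V = 0.41/0.067 = 6.1194; s_H/(n + δ)_H = 0.35/0.067 = 5.2239.
Ratio = (6.1194/5.2239)^1.8868 = 1.1714^1.8868 ≈ 1.3478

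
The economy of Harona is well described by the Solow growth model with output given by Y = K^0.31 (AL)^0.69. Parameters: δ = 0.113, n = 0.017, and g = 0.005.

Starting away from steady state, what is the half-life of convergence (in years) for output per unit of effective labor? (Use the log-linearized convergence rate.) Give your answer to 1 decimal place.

half-life ≈ 7.4 years

Near the steady state the convergence rate is λ = (1 − α)(n + g + δ).
λ = (1 − 0.31) × 0.135 = 0.69 × 0.135 = 0.09315
Half-life = ln 2 / λ = 0.6931 / 0.09315 ≈ 7.44 years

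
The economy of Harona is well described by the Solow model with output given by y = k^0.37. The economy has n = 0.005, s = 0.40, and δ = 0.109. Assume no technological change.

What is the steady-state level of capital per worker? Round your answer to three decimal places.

At the steady state, Δk = 0, so s·k^α = (n + δ)·k.
Dividing both sides by k: k^(1−α) = s / (n + δ).
k^0.63 = 0.40 / (0.005 + 0.109) = 0.40 / 0.114 = 3.5088
k* = 3.5088^(1/0.63) ≈ 7.3338

k* = 7.334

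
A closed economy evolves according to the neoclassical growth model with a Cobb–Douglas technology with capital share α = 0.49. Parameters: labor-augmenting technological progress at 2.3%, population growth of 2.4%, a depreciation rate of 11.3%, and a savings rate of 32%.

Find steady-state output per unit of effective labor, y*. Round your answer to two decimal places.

In steady state, investment equals break-even investment: s·k^α = (n + g + δ)·k.
Rearranging, k^(1−α) = s / (n + g + δ).
k^0.51 = 0.32 / (0.024 + 0.023 + 0.113) = 0.32 / 0.160 = 2.0000
k* = 2.0000^(1/0.51) ≈ 3.8927
y* = (k*)^α = 3.8927^0.49 ≈ 1.9464

y* = 1.95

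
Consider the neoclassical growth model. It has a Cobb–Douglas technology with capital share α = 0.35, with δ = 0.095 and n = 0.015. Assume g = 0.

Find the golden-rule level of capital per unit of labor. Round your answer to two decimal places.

k_gold ≈ 5.93

The golden rule sets f'(k) = n + δ, i.e. α·k^(α−1) = n + δ.
So k^(1−α) = α / (n + δ) = 0.35 / 0.110 = 3.1818.
k_gold = 3.1818^(1/0.65) ≈ 5.9339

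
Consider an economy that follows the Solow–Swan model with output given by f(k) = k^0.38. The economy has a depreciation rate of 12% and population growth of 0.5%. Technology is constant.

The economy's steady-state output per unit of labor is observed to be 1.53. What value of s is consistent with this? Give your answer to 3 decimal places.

s ≈ 0.250

At the steady state, Δk = 0, so s·k^α = (n + δ)·k.
Since y* = [s/(n + δ)]^(α/(1−α)), we have s/(n + δ) = (y*)^((1−α)/α) = 1.53^1.6316 = 2.0014.
Therefore s = 2.0014 × (n + δ) = 2.0014 × 0.125 = 0.2502.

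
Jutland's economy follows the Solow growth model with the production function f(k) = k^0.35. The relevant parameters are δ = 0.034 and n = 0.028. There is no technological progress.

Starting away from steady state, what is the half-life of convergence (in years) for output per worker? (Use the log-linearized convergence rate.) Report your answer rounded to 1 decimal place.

t_½ ≈ 17.2 years

Near the steady state the convergence rate is λ = (1 − α)(n + δ).
λ = (1 − 0.35) × 0.062 = 0.65 × 0.062 = 0.0403
Half-life = ln 2 / λ = 0.6931 / 0.0403 ≈ 17.20 years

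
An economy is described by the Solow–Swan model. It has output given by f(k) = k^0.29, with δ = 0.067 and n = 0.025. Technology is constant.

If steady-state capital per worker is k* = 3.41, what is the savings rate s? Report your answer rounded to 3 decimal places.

At the steady state, Δk = 0, so s·k^α = (n + δ)·k.
So s / (n + δ) = (k*)^(1−α) = 3.41^0.71 = 2.3892.
Therefore s = 2.3892 × (n + δ) = 2.3892 × 0.092 = 0.2198.

s ≈ 0.220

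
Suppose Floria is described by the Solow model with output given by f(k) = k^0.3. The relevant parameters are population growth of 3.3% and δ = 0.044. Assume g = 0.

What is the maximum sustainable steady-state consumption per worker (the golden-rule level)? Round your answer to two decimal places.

At the golden rule, f'(k) = n + δ, so α·k^(α−1) = n + δ and k_gold = (α/(n + δ))^(1/(1−α)).
k_gold = (0.3/0.077)^(1/0.7) = 3.8961^1.4286 ≈ 6.9787
c_gold = f(k_gold) − (n + δ)·k_gold = 1.7912 − 0.077×6.9787 ≈ 1.2538

c_gold ≈ 1.25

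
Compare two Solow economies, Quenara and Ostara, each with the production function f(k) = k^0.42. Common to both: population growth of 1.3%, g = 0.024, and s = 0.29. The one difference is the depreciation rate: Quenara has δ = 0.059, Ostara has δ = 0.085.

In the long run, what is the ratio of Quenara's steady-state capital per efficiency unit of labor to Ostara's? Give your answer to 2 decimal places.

k*_Q / k*_O ≈ 1.51

Steady-state k* = [s/(n + g + δ)]^(1/(1−α)), so the ratio is [ (s_Q/(n + g + δ)_Q) / (s_O/(n + g + δ)_O) ]^1.7241.
s_Q/(n + g + δ)_Q = 0.29/0.096 = 3.0208; s_O/(n + g + δ)_O = 0.29/0.122 = 2.3770.
Ratio = (3.0208/2.3770)^1.7241 = 1.2708^1.7241 ≈ 1.5116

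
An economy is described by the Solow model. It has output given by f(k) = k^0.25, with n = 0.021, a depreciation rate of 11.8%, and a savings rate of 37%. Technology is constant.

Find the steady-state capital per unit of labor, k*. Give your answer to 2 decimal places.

k* = 3.69

At the steady state, Δk = 0, so s·k^α = (n + δ)·k.
Rearranging, k^(1−α) = s / (n + δ).
k^0.75 = 0.37 / (0.021 + 0.118) = 0.37 / 0.139 = 2.6619
k* = 2.6619^(1/0.75) ≈ 3.6891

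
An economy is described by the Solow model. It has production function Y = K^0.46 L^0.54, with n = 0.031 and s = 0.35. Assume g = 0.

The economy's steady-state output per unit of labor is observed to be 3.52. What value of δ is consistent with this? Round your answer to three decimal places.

δ ≈ 0.049

Steady state requires s·f(k) = (n + δ)·k, i.e. s·k^α = (n + δ)·k.
Since y* = [s/(n + δ)]^(α/(1−α)), we have s/(n + δ) = (y*)^((1−α)/α) = 3.52^1.1739 = 4.3811.
Therefore n + δ = s / 4.3811 = 0.35 / 4.3811 = 0.0799, so δ = 0.0799 − 0.031 = 0.0489.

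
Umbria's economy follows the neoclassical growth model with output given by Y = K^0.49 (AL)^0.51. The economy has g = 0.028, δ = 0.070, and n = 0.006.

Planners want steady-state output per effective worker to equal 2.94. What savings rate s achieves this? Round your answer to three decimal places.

s ≈ 0.320

Steady state requires s·f(k) = (n + g + δ)·k, i.e. s·k^α = (n + g + δ)·k.
Since y* = [s/(n + g + δ)]^(α/(1−α)), we have s/(n + g + δ) = (y*)^((1−α)/α) = 2.94^1.0408 = 3.0722.
Therefore s = 3.0722 × (n + g + δ) = 3.0722 × 0.104 = 0.3195.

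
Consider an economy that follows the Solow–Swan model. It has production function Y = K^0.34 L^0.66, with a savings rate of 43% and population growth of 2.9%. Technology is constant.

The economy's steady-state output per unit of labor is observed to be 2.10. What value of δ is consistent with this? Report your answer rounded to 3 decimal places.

δ ≈ 0.073

Steady state requires s·f(k) = (n + δ)·k, i.e. s·k^α = (n + δ)·k.
Since y* = [s/(n + δ)]^(α/(1−α)), we have s/(n + δ) = (y*)^((1−α)/α) = 2.10^1.9412 = 4.2217.
Therefore n + δ = s / 4.2217 = 0.43 / 4.2217 = 0.1019, so δ = 0.1019 − 0.029 = 0.0729.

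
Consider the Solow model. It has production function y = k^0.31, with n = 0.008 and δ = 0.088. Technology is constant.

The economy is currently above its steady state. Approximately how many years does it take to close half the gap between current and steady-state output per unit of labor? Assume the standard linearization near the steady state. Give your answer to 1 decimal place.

about 10.5 years

Near the steady state the convergence rate is λ = (1 − α)(n + δ).
λ = (1 − 0.31) × 0.096 = 0.69 × 0.096 = 0.06624
Half-life = ln 2 / λ = 0.6931 / 0.06624 ≈ 10.46 years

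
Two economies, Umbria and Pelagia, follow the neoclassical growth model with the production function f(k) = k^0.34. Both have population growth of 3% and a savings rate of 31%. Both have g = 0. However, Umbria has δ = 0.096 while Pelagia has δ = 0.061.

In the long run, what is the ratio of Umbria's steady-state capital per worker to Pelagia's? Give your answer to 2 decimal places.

Steady-state k* = [s/(n + δ)]^(1/(1−α)), so the ratio is [ (s_U/(n + δ)_U) / (s_P/(n + δ)_P) ]^1.5152.
s_U/(n + δ)_U = 0.31/0.126 = 2.4603; s_P/(n + δ)_P = 0.31/0.091 = 3.4066.
Ratio = (2.4603/3.4066)^1.5152 = 0.7222^1.5152 ≈ 0.6107

ratio ≈ 0.61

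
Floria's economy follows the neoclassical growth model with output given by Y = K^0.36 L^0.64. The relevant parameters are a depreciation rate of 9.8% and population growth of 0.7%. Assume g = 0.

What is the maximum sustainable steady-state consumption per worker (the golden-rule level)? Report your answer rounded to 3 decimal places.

At the golden rule, f'(k) = n + δ, so α·k^(α−1) = n + δ and k_gold = (α/(n + δ))^(1/(1−α)).
k_gold = (0.36/0.105)^(1/0.64) = 3.4286^1.5625 ≈ 6.8568
c_gold = f(k_gold) − (n + δ)·k_gold = 1.9999 − 0.105×6.8568 ≈ 1.2799

c_gold ≈ 1.280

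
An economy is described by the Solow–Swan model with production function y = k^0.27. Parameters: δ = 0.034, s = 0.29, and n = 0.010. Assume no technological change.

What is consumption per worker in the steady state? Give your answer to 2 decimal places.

In steady state, investment equals break-even investment: s·k^α = (n + δ)·k.
Rearranging, k^(1−α) = s / (n + δ).
k^0.73 = 0.29 / (0.010 + 0.034) = 0.29 / 0.044 = 6.5909
k* = 6.5909^(1/0.73) ≈ 13.2386
y* = (k*)^α = 13.2386^0.27 ≈ 2.0086
c* = (1 − s)·y* = (1 − 0.29) × 2.0086 ≈ 1.4261

c* = 1.43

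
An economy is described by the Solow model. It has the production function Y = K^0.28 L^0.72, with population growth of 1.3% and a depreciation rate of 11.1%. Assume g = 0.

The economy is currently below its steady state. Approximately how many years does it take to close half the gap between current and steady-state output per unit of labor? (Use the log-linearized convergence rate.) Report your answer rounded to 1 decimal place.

about 7.8 years

Near the steady state the convergence rate is λ = (1 − α)(n + δ).
λ = (1 − 0.28) × 0.124 = 0.72 × 0.124 = 0.08928
Half-life = ln 2 / λ = 0.6931 / 0.08928 ≈ 7.76 years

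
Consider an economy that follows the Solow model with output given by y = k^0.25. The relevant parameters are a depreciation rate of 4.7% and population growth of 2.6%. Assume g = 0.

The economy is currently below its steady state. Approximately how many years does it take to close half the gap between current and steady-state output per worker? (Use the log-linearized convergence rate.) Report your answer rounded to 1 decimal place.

half-life ≈ 12.7 years

Near the steady state the convergence rate is λ = (1 − α)(n + δ).
λ = (1 − 0.25) × 0.073 = 0.75 × 0.073 = 0.05475
Half-life = ln 2 / λ = 0.6931 / 0.05475 ≈ 12.66 years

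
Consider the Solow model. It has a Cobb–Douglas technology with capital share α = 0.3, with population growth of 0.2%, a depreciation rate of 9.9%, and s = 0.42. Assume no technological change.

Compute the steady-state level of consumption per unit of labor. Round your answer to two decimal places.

c* ≈ 1.07

Steady state requires s·f(k) = (n + δ)·k, i.e. s·k^α = (n + δ)·k.
Rearranging, k^(1−α) = s / (n + δ).
k^0.7 = 0.42 / (0.002 + 0.099) = 0.42 / 0.101 = 4.1584
k* = 4.1584^(1/0.7) ≈ 7.6591
y* = (k*)^α = 7.6591^0.3 ≈ 1.8418
c* = (1 − s)·y* = (1 − 0.42) × 1.8418 ≈ 1.0682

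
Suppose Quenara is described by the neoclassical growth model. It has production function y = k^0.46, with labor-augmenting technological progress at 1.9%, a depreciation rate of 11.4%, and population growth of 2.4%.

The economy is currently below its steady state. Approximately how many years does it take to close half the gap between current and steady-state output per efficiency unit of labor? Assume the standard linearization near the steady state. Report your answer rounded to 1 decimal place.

Near the steady state the convergence rate is λ = (1 − α)(n + g + δ).
λ = (1 − 0.46) × 0.157 = 0.54 × 0.157 = 0.08478
Half-life = ln 2 / λ = 0.6931 / 0.08478 ≈ 8.18 years

t_½ ≈ 8.2 years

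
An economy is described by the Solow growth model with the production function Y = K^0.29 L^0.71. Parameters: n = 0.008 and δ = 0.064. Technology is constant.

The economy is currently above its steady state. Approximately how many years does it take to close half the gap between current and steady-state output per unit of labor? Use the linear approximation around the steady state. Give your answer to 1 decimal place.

Near the steady state the convergence rate is λ = (1 − α)(n + δ).
λ = (1 − 0.29) × 0.072 = 0.71 × 0.072 = 0.05112
Half-life = ln 2 / λ = 0.6931 / 0.05112 ≈ 13.56 years

about 13.6 years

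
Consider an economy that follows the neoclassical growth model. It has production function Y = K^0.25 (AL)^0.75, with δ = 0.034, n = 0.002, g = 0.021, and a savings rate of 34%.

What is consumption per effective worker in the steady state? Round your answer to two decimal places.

In steady state, investment equals break-even investment: s·k^α = (n + g + δ)·k.
Dividing both sides by k: k^(1−α) = s / (n + g + δ).
k^0.75 = 0.34 / (0.002 + 0.021 + 0.034) = 0.34 / 0.057 = 5.9649
k* = 5.9649^(1/0.75) ≈ 10.8178
y* = (k*)^α = 10.8178^0.25 ≈ 1.8136
c* = (1 − s)·y* = (1 − 0.34) × 1.8136 ≈ 1.1970

c* ≈ 1.20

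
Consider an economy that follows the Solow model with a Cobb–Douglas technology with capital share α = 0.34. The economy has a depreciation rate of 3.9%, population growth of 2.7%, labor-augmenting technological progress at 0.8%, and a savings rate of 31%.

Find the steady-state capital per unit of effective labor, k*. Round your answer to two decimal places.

k* ≈ 8.76

Steady state requires s·f(k) = (n + g + δ)·k, i.e. s·k^α = (n + g + δ)·k.
Dividing both sides by k: k^(1−α) = s / (n + g + δ).
k^0.66 = 0.31 / (0.027 + 0.008 + 0.039) = 0.31 / 0.074 = 4.1892
k* = 4.1892^(1/0.66) ≈ 8.7624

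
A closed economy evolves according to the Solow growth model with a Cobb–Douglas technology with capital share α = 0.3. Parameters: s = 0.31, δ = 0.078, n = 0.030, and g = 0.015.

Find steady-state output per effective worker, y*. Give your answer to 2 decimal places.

y* ≈ 1.49

In steady state, investment equals break-even investment: s·k^α = (n + g + δ)·k.
Dividing both sides by k: k^(1−α) = s / (n + g + δ).
k^0.7 = 0.31 / (0.030 + 0.015 + 0.078) = 0.31 / 0.123 = 2.5203
k* = 2.5203^(1/0.7) ≈ 3.7454
y* = (k*)^α = 3.7454^0.3 ≈ 1.4861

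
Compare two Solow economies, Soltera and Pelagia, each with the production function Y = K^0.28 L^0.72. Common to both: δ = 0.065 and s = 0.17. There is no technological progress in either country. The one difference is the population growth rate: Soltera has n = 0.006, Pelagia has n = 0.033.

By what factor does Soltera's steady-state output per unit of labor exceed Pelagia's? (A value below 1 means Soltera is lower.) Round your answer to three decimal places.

y*_S / y*_P ≈ 1.134

Steady-state y* = [s/(n + δ)]^(α/(1−α)), so the ratio is [ (s_S/(n + δ)_S) / (s_P/(n + δ)_P) ]^0.3889.
s_S/(n + δ)_S = 0.17/0.071 = 2.3944; s_P/(n + δ)_P = 0.17/0.098 = 1.7347.
Ratio = (2.3944/1.7347)^0.3889 = 1.3803^0.3889 ≈ 1.1335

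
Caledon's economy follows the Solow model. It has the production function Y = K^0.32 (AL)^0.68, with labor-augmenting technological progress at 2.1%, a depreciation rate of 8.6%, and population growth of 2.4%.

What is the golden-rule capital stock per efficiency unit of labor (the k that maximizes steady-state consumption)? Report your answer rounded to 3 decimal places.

k_gold ≈ 3.719

The golden rule sets f'(k) = n + g + δ, i.e. α·k^(α−1) = n + g + δ.
So k^(1−α) = α / (n + g + δ) = 0.32 / 0.131 = 2.4427.
k_gold = 2.4427^(1/0.68) ≈ 3.7188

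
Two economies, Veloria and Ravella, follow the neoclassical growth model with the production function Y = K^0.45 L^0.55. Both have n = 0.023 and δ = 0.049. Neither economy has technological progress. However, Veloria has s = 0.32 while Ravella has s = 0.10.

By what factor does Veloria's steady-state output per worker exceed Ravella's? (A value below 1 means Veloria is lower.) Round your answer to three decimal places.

y*_V / y*_R ≈ 2.590

Steady-state y* = [s/(n + δ)]^(α/(1−α)), so the ratio is [ (s_V/(n + δ)_V) / (s_R/(n + δ)_R) ]^0.8182.
s_V/(n + δ)_V = 0.32/0.072 = 4.4444; s_R/(n + δ)_R = 0.10/0.072 = 1.3889.
Ratio = (4.4444/1.3889)^0.8182 = 3.1999^0.8182 ≈ 2.5900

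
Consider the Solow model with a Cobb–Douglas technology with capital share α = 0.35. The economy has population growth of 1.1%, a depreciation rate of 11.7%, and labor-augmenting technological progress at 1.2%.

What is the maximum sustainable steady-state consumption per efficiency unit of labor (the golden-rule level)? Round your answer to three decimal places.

c_gold ≈ 1.065

At the golden rule, f'(k) = n + g + δ, so α·k^(α−1) = n + g + δ and k_gold = (α/(n + g + δ))^(1/(1−α)).
k_gold = (0.35/0.140)^(1/0.65) = 2.5000^1.5385 ≈ 4.0948
c_gold = f(k_gold) − (n + g + δ)·k_gold = 1.6379 − 0.140×4.0948 ≈ 1.0646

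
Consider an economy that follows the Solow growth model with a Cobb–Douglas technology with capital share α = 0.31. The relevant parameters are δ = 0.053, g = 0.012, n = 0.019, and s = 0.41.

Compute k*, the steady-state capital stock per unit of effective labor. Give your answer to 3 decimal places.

k* ≈ 9.950

Steady state requires s·f(k) = (n + g + δ)·k, i.e. s·k^α = (n + g + δ)·k.
Rearranging, k^(1−α) = s / (n + g + δ).
k^0.69 = 0.41 / (0.019 + 0.012 + 0.053) = 0.41 / 0.084 = 4.8810
k* = 4.8810^(1/0.69) ≈ 9.9504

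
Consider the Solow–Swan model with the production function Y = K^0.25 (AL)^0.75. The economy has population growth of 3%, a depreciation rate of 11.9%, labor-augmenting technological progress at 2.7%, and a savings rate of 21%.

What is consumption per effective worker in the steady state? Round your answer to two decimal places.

c* ≈ 0.84

At the steady state, Δk = 0, so s·k^α = (n + g + δ)·k.
Rearranging, k^(1−α) = s / (n + g + δ).
k^0.75 = 0.21 / (0.030 + 0.027 + 0.119) = 0.21 / 0.176 = 1.1932
k* = 1.1932^(1/0.75) ≈ 1.2656
y* = (k*)^α = 1.2656^0.25 ≈ 1.0607
c* = (1 − s)·y* = (1 − 0.21) × 1.0607 ≈ 0.8380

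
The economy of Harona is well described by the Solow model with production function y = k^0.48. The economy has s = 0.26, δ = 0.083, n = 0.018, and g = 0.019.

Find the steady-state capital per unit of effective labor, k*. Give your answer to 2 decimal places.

k* = 4.42

At the steady state, Δk = 0, so s·k^α = (n + g + δ)·k.
Rearranging, k^(1−α) = s / (n + g + δ).
k^0.52 = 0.26 / (0.018 + 0.019 + 0.083) = 0.26 / 0.120 = 2.1667
k* = 2.1667^(1/0.52) ≈ 4.4235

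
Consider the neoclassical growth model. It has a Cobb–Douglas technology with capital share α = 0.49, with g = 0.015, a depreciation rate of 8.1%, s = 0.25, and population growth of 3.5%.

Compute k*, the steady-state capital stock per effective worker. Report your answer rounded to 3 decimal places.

k* ≈ 3.551

At the steady state, Δk = 0, so s·k^α = (n + g + δ)·k.
Dividing both sides by k: k^(1−α) = s / (n + g + δ).
k^0.51 = 0.25 / (0.035 + 0.015 + 0.081) = 0.25 / 0.131 = 1.9084
k* = 1.9084^(1/0.51) ≈ 3.5508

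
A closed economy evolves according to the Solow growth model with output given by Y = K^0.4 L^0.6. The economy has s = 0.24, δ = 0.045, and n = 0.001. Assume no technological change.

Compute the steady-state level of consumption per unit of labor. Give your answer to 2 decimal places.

In steady state, investment equals break-even investment: s·k^α = (n + δ)·k.
Dividing both sides by k: k^(1−α) = s / (n + δ).
k^0.6 = 0.24 / (0.001 + 0.045) = 0.24 / 0.046 = 5.2174
k* = 5.2174^(1/0.6) ≈ 15.6948
y* = (k*)^α = 15.6948^0.4 ≈ 3.0082
c* = (1 − s)·y* = (1 − 0.24) × 3.0082 ≈ 2.2862

c* = 2.29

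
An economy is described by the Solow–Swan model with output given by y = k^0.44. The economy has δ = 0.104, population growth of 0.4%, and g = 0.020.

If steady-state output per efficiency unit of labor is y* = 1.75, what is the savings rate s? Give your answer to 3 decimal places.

s ≈ 0.261

At the steady state, Δk = 0, so s·k^α = (n + g + δ)·k.
Since y* = [s/(n + g + δ)]^(α/(1−α)), we have s/(n + g + δ) = (y*)^((1−α)/α) = 1.75^1.2727 = 2.0385.
Therefore s = 2.0385 × (n + g + δ) = 2.0385 × 0.128 = 0.2609.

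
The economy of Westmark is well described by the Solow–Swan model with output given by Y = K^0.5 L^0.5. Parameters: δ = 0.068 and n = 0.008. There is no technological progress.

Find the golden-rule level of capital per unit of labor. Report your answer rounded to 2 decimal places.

k_gold ≈ 43.28

The golden rule sets f'(k) = n + δ, i.e. α·k^(α−1) = n + δ.
So k^(1−α) = α / (n + δ) = 0.5 / 0.076 = 6.5789.
k_gold = 6.5789^(1/0.5) ≈ 43.2819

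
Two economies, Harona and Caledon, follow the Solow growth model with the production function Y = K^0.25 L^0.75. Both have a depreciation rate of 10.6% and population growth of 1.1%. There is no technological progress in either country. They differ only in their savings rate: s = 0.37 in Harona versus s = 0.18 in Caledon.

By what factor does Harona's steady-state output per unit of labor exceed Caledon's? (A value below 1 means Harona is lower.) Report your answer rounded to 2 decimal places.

Steady-state y* = [s/(n + δ)]^(α/(1−α)), so the ratio is [ (s_H/(n + δ)_H) / (s_C/(n + δ)_C) ]^0.3333.
s_H/(n + δ)_H = 0.37/0.117 = 3.1624; s_C/(n + δ)_C = 0.18/0.117 = 1.5385.
Ratio = (3.1624/1.5385)^0.3333 = 2.0555^0.3333 ≈ 1.2714

ratio ≈ 1.27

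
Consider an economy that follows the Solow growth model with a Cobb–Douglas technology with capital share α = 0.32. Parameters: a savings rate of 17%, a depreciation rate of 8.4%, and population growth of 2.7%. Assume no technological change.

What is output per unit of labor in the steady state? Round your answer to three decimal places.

In steady state, investment equals break-even investment: s·k^α = (n + δ)·k.
Dividing both sides by k: k^(1−α) = s / (n + δ).
k^0.68 = 0.17 / (0.027 + 0.084) = 0.17 / 0.111 = 1.5315
k* = 1.5315^(1/0.68) ≈ 1.8717
y* = (k*)^α = 1.8717^0.32 ≈ 1.2221

y* = 1.222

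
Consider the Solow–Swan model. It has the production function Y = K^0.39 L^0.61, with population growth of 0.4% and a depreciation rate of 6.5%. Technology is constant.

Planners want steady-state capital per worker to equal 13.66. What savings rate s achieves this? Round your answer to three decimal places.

s ≈ 0.340

In steady state, investment equals break-even investment: s·k^α = (n + δ)·k.
So s / (n + δ) = (k*)^(1−α) = 13.66^0.61 = 4.9275.
Therefore s = 4.9275 × (n + δ) = 4.9275 × 0.069 = 0.3400.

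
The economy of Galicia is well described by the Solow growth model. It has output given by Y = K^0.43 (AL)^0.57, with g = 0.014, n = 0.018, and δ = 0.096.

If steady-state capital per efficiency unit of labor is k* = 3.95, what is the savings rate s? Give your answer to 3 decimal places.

s ≈ 0.280

In steady state, investment equals break-even investment: s·k^α = (n + g + δ)·k.
So s / (n + g + δ) = (k*)^(1−α) = 3.95^0.57 = 2.1881.
Therefore s = 2.1881 × (n + g + δ) = 2.1881 × 0.128 = 0.2801.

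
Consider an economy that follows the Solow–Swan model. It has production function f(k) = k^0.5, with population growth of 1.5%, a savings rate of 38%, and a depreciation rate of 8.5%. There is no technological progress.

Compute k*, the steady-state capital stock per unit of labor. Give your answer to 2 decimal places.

k* = 14.44

In steady state, investment equals break-even investment: s·k^α = (n + δ)·k.
Dividing both sides by k: k^(1−α) = s / (n + δ).
k^0.5 = 0.38 / (0.015 + 0.085) = 0.38 / 0.100 = 3.8000
k* = 3.8000^(1/0.5) ≈ 14.4400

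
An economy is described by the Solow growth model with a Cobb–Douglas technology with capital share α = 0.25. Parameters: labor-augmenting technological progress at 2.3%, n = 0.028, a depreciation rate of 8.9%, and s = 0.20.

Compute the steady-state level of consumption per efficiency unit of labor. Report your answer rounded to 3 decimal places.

At the steady state, Δk = 0, so s·k^α = (n + g + δ)·k.
Dividing both sides by k: k^(1−α) = s / (n + g + δ).
k^0.75 = 0.20 / (0.028 + 0.023 + 0.089) = 0.20 / 0.140 = 1.4286
k* = 1.4286^(1/0.75) ≈ 1.6090
y* = (k*)^α = 1.6090^0.25 ≈ 1.1263
c* = (1 − s)·y* = (1 − 0.20) × 1.1263 ≈ 0.9010

c* ≈ 0.901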